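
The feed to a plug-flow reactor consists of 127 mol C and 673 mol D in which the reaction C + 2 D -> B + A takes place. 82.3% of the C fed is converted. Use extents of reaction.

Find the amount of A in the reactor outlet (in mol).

105 mol

C reacted = 0.823 × 127 = 104.5 mol; ν_C = −1, so ξ = 104.5/1 = 104.5 mol.
Outlet amounts (n = n₀ + ν ξ):
  C: 127 − 1(104.5) = 22.48
  D: 673 − 2(104.5) = 464
  B: 0 + 1(104.5) = 104.5
  A: 0 + 1(104.5) = 104.5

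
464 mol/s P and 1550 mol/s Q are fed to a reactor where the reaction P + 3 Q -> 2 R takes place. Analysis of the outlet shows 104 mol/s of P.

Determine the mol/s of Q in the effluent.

For P: n = n₀ − 1ξ → 104 = 464 − 1ξ, giving ξ = 360 mol/s.
Outlet amounts (n = n₀ + ν ξ):
  P: 464 − 1(360) = 104
  Q: 1550 − 3(360) = 470
  R: 0 + 2(360) = 720

470 mol/s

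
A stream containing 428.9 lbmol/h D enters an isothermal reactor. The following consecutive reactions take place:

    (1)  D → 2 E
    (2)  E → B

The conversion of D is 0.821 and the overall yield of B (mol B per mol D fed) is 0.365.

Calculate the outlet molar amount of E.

548 lbmol/h

Conversion of D: D consumed = 1ξ₁ = 0.821 × 428.9 → ξ₁ = 352.1 lbmol/h.
Yield of B: 1ξ₂ / 428.9 = 0.365 → ξ₂ = 156.5 lbmol/h.
Outlet amounts (n = n₀ + Σ ν·ξ):
  D: 428.9 − 1(352.1) = 76.77
  E: 0 + 2(352.1) − 1(156.5) = 547.7
  B: 0 + 1(156.5) = 156.5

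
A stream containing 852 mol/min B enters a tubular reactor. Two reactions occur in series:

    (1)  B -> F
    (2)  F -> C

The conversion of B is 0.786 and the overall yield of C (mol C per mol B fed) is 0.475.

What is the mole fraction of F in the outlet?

0.311

Conversion of B: B consumed = 1ξ₁ = 0.786 × 852 → ξ₁ = 669.7 mol/min.
Yield of C: 1ξ₂ / 852 = 0.475 → ξ₂ = 404.7 mol/min.
Outlet amounts (n = n₀ + Σ ν·ξ):
  B: 852 − 1(669.7) = 182.3
  F: 0 + 1(669.7) − 1(404.7) = 265
  C: 0 + 1(404.7) = 404.7
Total out = 852 mol/min; y_F = 265 / 852 = 0.311.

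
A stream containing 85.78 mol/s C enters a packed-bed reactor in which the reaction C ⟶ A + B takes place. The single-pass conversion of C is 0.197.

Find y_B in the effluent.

C reacted = 0.197 × 85.78 = 16.9 mol/s; ν_C = −1, so ξ = 16.9/1 = 16.9 mol/s.
Outlet amounts (n = n₀ + ν ξ):
  C: 85.78 − 1(16.9) = 68.88
  A: 0 + 1(16.9) = 16.9
  B: 0 + 1(16.9) = 16.9
Total out = 102.7 mol/s; y_B = 16.9 / 102.7 = 0.1646.

0.165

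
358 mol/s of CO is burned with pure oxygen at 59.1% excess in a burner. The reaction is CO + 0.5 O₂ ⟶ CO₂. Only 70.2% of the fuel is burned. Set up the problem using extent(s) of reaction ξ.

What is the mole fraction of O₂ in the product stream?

Stoichiometric O₂ = 0.5 × 358 = 179 mol/s; O₂ fed = 179 × 1.591 = 284.8 mol/s.
Fuel reacted = 0.702 × 358 → ξ = 251.3 mol/s.
Outlet (n = n₀ + ν ξ):
  CO: 358 − 1(251.3) = 106.7
  O₂: 284.8 − 0.5(251.3) = 159.1
  CO₂: 0 + 1(251.3) = 251.3
Total out = 517.1 mol/s; y_O₂ = 159.1 / 517.1 = 0.3077.

0.308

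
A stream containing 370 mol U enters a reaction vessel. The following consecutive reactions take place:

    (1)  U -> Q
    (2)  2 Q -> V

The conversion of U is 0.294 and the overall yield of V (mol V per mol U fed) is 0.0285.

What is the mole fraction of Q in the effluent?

Conversion of U: U consumed = 1ξ₁ = 0.294 × 370 → ξ₁ = 108.8 mol.
Yield of V: 1ξ₂ / 370 = 0.0285 → ξ₂ = 10.54 mol.
Outlet amounts (n = n₀ + Σ ν·ξ):
  U: 370 − 1(108.8) = 261.2
  Q: 0 + 1(108.8) − 2(10.54) = 87.69
  V: 0 + 1(10.54) = 10.54
Total out = 359.5 mol; y_Q = 87.69 / 359.5 = 0.244.

0.244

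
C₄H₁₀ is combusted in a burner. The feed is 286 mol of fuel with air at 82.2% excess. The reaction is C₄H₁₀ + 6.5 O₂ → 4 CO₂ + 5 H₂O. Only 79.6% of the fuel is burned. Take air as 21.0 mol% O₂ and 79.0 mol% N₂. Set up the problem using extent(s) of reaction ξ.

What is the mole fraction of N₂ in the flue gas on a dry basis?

0.816

Stoichiometric O₂ = 6.5 × 286 = 1859 mol; O₂ fed = 1859 × 1.822 = 3387 mol.
N₂ fed = 3387 × 79/21 = 12740 mol.
Fuel reacted = 0.796 × 286 → ξ = 227.7 mol.
Outlet (n = n₀ + ν ξ):
  C₄H₁₀: 286 − 1(227.7) = 58.34
  O₂: 3387 − 6.5(227.7) = 1907
  N₂: 12740 (inert)
  CO₂: 0 + 4(227.7) = 910.6
  H₂O: 0 + 5(227.7) = 1138
Dry total = 15620 mol; y_N₂ (dry) = 12740 / 15620 = 0.8158.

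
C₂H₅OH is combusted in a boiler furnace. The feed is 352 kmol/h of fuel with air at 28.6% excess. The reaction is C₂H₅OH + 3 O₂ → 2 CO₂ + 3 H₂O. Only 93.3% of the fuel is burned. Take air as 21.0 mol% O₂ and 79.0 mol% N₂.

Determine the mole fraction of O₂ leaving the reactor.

Stoichiometric O₂ = 3 × 352 = 1056 kmol/h; O₂ fed = 1056 × 1.286 = 1358 kmol/h.
N₂ fed = 1358 × 79/21 = 5109 kmol/h.
Fuel reacted = 0.933 × 352 → ξ = 328.4 kmol/h.
Outlet (n = n₀ + ν ξ):
  C₂H₅OH: 352 − 1(328.4) = 23.58
  O₂: 1358 − 3(328.4) = 372.8
  N₂: 5109 (inert)
  CO₂: 0 + 2(328.4) = 656.8
  H₂O: 0 + 3(328.4) = 985.2
Total out = 7147 kmol/h; y_O₂ = 372.8 / 7147 = 0.05216.

0.0522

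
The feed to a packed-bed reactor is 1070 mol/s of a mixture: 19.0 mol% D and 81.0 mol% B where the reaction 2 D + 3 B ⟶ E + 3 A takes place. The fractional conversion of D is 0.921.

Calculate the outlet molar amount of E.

D reacted = 0.921 × 203.3 = 187.2 mol/s; ν_D = −2, so ξ = 187.2/2 = 93.62 mol/s.
Outlet amounts (n = n₀ + ν ξ):
  D: 203.3 − 2(93.62) = 16.06
  B: 866.7 − 3(93.62) = 585.8
  E: 0 + 1(93.62) = 93.62
  A: 0 + 3(93.62) = 280.9

93.6 mol/s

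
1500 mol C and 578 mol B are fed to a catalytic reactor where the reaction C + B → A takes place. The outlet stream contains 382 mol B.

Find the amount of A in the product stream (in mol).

For B: n = n₀ − 1ξ → 382 = 578 − 1ξ, giving ξ = 196 mol.
Outlet amounts (n = n₀ + ν ξ):
  C: 1500 − 1(196) = 1304
  B: 578 − 1(196) = 382
  A: 0 + 1(196) = 196

196 mol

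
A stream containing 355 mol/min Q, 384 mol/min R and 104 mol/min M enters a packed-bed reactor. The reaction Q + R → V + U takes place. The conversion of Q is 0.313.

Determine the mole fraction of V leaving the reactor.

Q reacted = 0.313 × 355 = 111.1 mol/min; ν_Q = −1, so ξ = 111.1/1 = 111.1 mol/min.
Outlet amounts (n = n₀ + ν ξ):
  Q: 355 − 1(111.1) = 243.9
  R: 384 − 1(111.1) = 272.9
  V: 0 + 1(111.1) = 111.1
  U: 0 + 1(111.1) = 111.1
  M: 104 (inert)
Total out = 843 mol/min; y_V = 111.1 / 843 = 0.1318.

0.132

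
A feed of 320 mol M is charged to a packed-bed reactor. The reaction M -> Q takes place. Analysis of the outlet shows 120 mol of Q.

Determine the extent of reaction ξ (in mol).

For Q: n = n₀ + 1ξ → 120 = 0 + 1ξ, giving ξ = 120 mol.
Outlet amounts (n = n₀ + ν ξ):
  M: 320 − 1(120) = 200
  Q: 0 + 1(120) = 120

ξ = 120 mol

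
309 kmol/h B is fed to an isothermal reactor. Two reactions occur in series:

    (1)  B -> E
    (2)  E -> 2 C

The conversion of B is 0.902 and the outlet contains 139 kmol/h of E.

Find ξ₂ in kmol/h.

ξ₂ = 140 kmol/h

Conversion of B: B consumed = 1ξ₁ = 0.902 × 309 → ξ₁ = 278.7 kmol/h.
E balance: n_E = 0 + 1ξ₁ − 1ξ₂ = 139 → ξ₂ = (1·278.7 − 139)/1 = 139.7 kmol/h.
Outlet amounts (n = n₀ + Σ ν·ξ):
  B: 309 − 1(278.7) = 30.28
  E: 0 + 1(278.7) − 1(139.7) = 139
  C: 0 + 2(139.7) = 279.4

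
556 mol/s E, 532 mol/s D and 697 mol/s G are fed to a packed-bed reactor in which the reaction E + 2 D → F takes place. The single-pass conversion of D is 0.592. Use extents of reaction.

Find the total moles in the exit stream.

D reacted = 0.592 × 532 = 314.9 mol/s; ν_D = −2, so ξ = 314.9/2 = 157.5 mol/s.
Outlet amounts (n = n₀ + ν ξ):
  E: 556 − 1(157.5) = 398.5
  D: 532 − 2(157.5) = 217.1
  F: 0 + 1(157.5) = 157.5
  G: 697 (inert)
Total out = 398.5 + 217.1 + 157.5 + 697 = 1470 mol/s.

1470 mol/s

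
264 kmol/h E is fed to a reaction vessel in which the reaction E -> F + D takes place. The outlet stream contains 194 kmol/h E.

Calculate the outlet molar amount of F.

For E: n = n₀ − 1ξ → 194 = 264 − 1ξ, giving ξ = 70 kmol/h.
Outlet amounts (n = n₀ + ν ξ):
  E: 264 − 1(70) = 194
  F: 0 + 1(70) = 70
  D: 0 + 1(70) = 70

70 kmol/h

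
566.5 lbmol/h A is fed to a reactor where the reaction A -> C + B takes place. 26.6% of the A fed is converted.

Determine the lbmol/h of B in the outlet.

A reacted = 0.266 × 566.5 = 150.7 lbmol/h; ν_A = −1, so ξ = 150.7/1 = 150.7 lbmol/h.
Outlet amounts (n = n₀ + ν ξ):
  A: 566.5 − 1(150.7) = 415.8
  C: 0 + 1(150.7) = 150.7
  B: 0 + 1(150.7) = 150.7

151 lbmol/h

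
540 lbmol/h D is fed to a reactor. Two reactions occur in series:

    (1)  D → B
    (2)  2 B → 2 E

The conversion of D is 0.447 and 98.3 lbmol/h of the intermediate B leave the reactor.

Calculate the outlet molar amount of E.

Conversion of D: D consumed = 1ξ₁ = 0.447 × 540 → ξ₁ = 241.4 lbmol/h.
B balance: n_B = 0 + 1ξ₁ − 2ξ₂ = 98.3 → ξ₂ = (1·241.4 − 98.3)/2 = 71.54 lbmol/h.
Outlet amounts (n = n₀ + Σ ν·ξ):
  D: 540 − 1(241.4) = 298.6
  B: 0 + 1(241.4) − 2(71.54) = 98.3
  E: 0 + 2(71.54) = 143.1

143 lbmol/h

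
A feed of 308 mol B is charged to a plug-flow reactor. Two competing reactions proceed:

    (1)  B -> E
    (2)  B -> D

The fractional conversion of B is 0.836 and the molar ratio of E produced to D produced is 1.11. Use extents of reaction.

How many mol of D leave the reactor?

122 mol

Conversion of B: B consumed = 0.836 × 308 = 257.5 mol = 1ξ₁ + 1ξ₂.
Selectivity: 1ξ₁ / (1ξ₂) = 1.11 → ξ₁ = 1.11 ξ₂.
Substitute: (1·1.11 + 1) ξ₂ = 257.5 → ξ₂ = 122 mol, ξ₁ = 135.5 mol.
Outlet amounts (n = n₀ + Σ ν·ξ):
  B: 308 − 1(135.5) − 1(122) = 50.51
  E: 0 + 1(135.5) = 135.5
  D: 0 + 1(122) = 122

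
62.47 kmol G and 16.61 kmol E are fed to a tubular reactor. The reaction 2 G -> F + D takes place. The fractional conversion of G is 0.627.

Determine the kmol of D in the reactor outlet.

19.6 kmol

G reacted = 0.627 × 62.47 = 39.17 kmol; ν_G = −2, so ξ = 39.17/2 = 19.58 kmol.
Outlet amounts (n = n₀ + ν ξ):
  G: 62.47 − 2(19.58) = 23.3
  F: 0 + 1(19.58) = 19.58
  D: 0 + 1(19.58) = 19.58
  E: 16.61 (inert)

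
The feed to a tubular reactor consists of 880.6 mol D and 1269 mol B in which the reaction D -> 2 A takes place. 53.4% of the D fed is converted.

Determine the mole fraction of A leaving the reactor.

0.359

D reacted = 0.534 × 880.6 = 470.2 mol; ν_D = −1, so ξ = 470.2/1 = 470.2 mol.
Outlet amounts (n = n₀ + ν ξ):
  D: 880.6 − 1(470.2) = 410.4
  A: 0 + 2(470.2) = 940.5
  B: 1269 (inert)
Total out = 2620 mol; y_A = 940.5 / 2620 = 0.359.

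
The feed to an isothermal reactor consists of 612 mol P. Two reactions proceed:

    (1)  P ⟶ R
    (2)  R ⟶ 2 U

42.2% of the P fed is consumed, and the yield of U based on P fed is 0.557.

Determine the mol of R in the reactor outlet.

87.8 mol

Conversion of P: P consumed = 1ξ₁ = 0.422 × 612 → ξ₁ = 258.3 mol.
Yield of U: 2ξ₂ / 612 = 0.557 → ξ₂ = 170.4 mol.
Outlet amounts (n = n₀ + Σ ν·ξ):
  P: 612 − 1(258.3) = 353.7
  R: 0 + 1(258.3) − 1(170.4) = 87.82
  U: 0 + 2(170.4) = 340.9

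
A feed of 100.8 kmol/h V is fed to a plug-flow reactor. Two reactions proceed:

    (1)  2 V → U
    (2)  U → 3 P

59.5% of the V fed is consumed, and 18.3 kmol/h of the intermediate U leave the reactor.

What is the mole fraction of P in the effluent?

Conversion of V: V consumed = 2ξ₁ = 0.595 × 100.8 → ξ₁ = 29.99 kmol/h.
U balance: n_U = 0 + 1ξ₁ − 1ξ₂ = 18.3 → ξ₂ = (1·29.99 − 18.3)/1 = 11.69 kmol/h.
Outlet amounts (n = n₀ + Σ ν·ξ):
  V: 100.8 − 2(29.99) = 40.82
  U: 0 + 1(29.99) − 1(11.69) = 18.3
  P: 0 + 3(11.69) = 35.06
Total out = 94.19 kmol/h; y_P = 35.06 / 94.19 = 0.3723.

0.372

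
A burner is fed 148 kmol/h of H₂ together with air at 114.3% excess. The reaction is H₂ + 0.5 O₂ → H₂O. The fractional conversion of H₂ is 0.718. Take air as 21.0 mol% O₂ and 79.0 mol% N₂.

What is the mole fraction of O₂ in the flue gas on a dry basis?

0.142

Stoichiometric O₂ = 0.5 × 148 = 74 kmol/h; O₂ fed = 74 × 2.143 = 158.6 kmol/h.
N₂ fed = 158.6 × 79/21 = 596.6 kmol/h.
Fuel reacted = 0.718 × 148 → ξ = 106.3 kmol/h.
Outlet (n = n₀ + ν ξ):
  H₂: 148 − 1(106.3) = 41.74
  O₂: 158.6 − 0.5(106.3) = 105.4
  N₂: 596.6 (inert)
  H₂O: 0 + 1(106.3) = 106.3
Dry total = 743.8 kmol/h; y_O₂ (dry) = 105.4 / 743.8 = 0.1418.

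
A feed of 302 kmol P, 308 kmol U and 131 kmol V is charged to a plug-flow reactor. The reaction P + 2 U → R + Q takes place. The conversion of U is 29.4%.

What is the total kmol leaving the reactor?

U reacted = 0.294 × 308 = 90.55 kmol; ν_U = −2, so ξ = 90.55/2 = 45.28 kmol.
Outlet amounts (n = n₀ + ν ξ):
  P: 302 − 1(45.28) = 256.7
  U: 308 − 2(45.28) = 217.4
  R: 0 + 1(45.28) = 45.28
  Q: 0 + 1(45.28) = 45.28
  V: 131 (inert)
Total out = 256.7 + 217.4 + 45.28 + 45.28 + 131 = 695.7 kmol.

696 kmol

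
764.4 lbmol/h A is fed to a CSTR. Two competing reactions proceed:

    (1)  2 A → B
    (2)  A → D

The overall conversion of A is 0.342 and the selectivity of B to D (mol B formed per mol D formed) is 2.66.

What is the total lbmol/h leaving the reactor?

654 lbmol/h

Conversion of A: A consumed = 0.342 × 764.4 = 261.4 lbmol/h = 2ξ₁ + 1ξ₂.
Selectivity: 1ξ₁ / (1ξ₂) = 2.66 → ξ₁ = 2.66 ξ₂.
Substitute: (2·2.66 + 1) ξ₂ = 261.4 → ξ₂ = 41.36 lbmol/h, ξ₁ = 110 lbmol/h.
Outlet amounts (n = n₀ + Σ ν·ξ):
  A: 764.4 − 2(110) − 1(41.36) = 503
  B: 0 + 1(110) = 110
  D: 0 + 1(41.36) = 41.36
Total out = 503 + 110 + 41.36 = 654.4 lbmol/h.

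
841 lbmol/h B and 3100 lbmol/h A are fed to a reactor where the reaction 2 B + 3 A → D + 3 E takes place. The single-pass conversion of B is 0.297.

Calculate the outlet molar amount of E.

375 lbmol/h

B reacted = 0.297 × 841 = 249.8 lbmol/h; ν_B = −2, so ξ = 249.8/2 = 124.9 lbmol/h.
Outlet amounts (n = n₀ + ν ξ):
  B: 841 − 2(124.9) = 591.2
  A: 3100 − 3(124.9) = 2725
  D: 0 + 1(124.9) = 124.9
  E: 0 + 3(124.9) = 374.7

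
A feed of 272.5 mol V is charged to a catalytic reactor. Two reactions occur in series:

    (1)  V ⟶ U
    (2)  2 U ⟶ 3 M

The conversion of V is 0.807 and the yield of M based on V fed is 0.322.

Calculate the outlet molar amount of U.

Conversion of V: V consumed = 1ξ₁ = 0.807 × 272.5 → ξ₁ = 219.9 mol.
Yield of M: 3ξ₂ / 272.5 = 0.322 → ξ₂ = 29.25 mol.
Outlet amounts (n = n₀ + Σ ν·ξ):
  V: 272.5 − 1(219.9) = 52.59
  U: 0 + 1(219.9) − 2(29.25) = 161.4
  M: 0 + 3(29.25) = 87.75

161 mol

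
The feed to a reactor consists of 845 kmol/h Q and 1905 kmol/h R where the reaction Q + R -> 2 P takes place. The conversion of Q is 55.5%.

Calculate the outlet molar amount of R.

1440 kmol/h

Q reacted = 0.555 × 845 = 469 kmol/h; ν_Q = −1, so ξ = 469/1 = 469 kmol/h.
Outlet amounts (n = n₀ + ν ξ):
  Q: 845 − 1(469) = 376
  R: 1905 − 1(469) = 1436
  P: 0 + 2(469) = 938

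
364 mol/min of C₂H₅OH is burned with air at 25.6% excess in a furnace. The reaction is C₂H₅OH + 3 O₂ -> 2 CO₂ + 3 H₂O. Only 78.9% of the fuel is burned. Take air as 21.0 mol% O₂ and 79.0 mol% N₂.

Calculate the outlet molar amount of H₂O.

862 mol/min

Stoichiometric O₂ = 3 × 364 = 1092 mol/min; O₂ fed = 1092 × 1.256 = 1372 mol/min.
N₂ fed = 1372 × 79/21 = 5160 mol/min.
Fuel reacted = 0.789 × 364 → ξ = 287.2 mol/min.
Outlet (n = n₀ + ν ξ):
  C₂H₅OH: 364 − 1(287.2) = 76.8
  O₂: 1372 − 3(287.2) = 510
  N₂: 5160 (inert)
  CO₂: 0 + 2(287.2) = 574.4
  H₂O: 0 + 3(287.2) = 861.6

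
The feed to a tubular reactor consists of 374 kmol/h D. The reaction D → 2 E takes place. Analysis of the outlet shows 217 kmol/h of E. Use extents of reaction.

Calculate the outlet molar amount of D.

For E: n = n₀ + 2ξ → 217 = 0 + 2ξ, giving ξ = 108.5 kmol/h.
Outlet amounts (n = n₀ + ν ξ):
  D: 374 − 1(108.5) = 265.5
  E: 0 + 2(108.5) = 217

266 kmol/h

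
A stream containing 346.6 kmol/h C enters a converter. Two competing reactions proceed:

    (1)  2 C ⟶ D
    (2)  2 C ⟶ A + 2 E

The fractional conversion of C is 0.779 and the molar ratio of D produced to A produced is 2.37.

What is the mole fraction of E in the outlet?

0.275

Conversion of C: C consumed = 0.779 × 346.6 = 270 kmol/h = 2ξ₁ + 2ξ₂.
Selectivity: 1ξ₁ / (1ξ₂) = 2.37 → ξ₁ = 2.37 ξ₂.
Substitute: (2·2.37 + 2) ξ₂ = 270 → ξ₂ = 40.06 kmol/h, ξ₁ = 94.94 kmol/h.
Outlet amounts (n = n₀ + Σ ν·ξ):
  C: 346.6 − 2(94.94) − 2(40.06) = 76.6
  D: 0 + 1(94.94) = 94.94
  A: 0 + 1(40.06) = 40.06
  E: 0 + 2(40.06) = 80.12
Total out = 291.7 kmol/h; y_E = 80.12 / 291.7 = 0.2746.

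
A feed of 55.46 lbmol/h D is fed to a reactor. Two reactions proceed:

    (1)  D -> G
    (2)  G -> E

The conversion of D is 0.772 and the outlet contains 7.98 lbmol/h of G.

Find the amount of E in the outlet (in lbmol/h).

34.8 lbmol/h

Conversion of D: D consumed = 1ξ₁ = 0.772 × 55.46 → ξ₁ = 42.82 lbmol/h.
G balance: n_G = 0 + 1ξ₁ − 1ξ₂ = 7.98 → ξ₂ = (1·42.82 − 7.98)/1 = 34.84 lbmol/h.
Outlet amounts (n = n₀ + Σ ν·ξ):
  D: 55.46 − 1(42.82) = 12.64
  G: 0 + 1(42.82) − 1(34.84) = 7.98
  E: 0 + 1(34.84) = 34.84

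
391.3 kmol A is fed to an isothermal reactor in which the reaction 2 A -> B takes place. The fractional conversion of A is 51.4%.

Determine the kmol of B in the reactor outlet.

A reacted = 0.514 × 391.3 = 201.1 kmol; ν_A = −2, so ξ = 201.1/2 = 100.6 kmol.
Outlet amounts (n = n₀ + ν ξ):
  A: 391.3 − 2(100.6) = 190.2
  B: 0 + 1(100.6) = 100.6

101 kmol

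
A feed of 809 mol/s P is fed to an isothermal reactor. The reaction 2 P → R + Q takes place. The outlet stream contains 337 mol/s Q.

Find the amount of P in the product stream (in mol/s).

135 mol/s

For Q: n = n₀ + 1ξ → 337 = 0 + 1ξ, giving ξ = 337 mol/s.
Outlet amounts (n = n₀ + ν ξ):
  P: 809 − 2(337) = 135
  R: 0 + 1(337) = 337
  Q: 0 + 1(337) = 337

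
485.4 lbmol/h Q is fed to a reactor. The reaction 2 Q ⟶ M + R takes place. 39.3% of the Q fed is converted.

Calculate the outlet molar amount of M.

Q reacted = 0.393 × 485.4 = 190.8 lbmol/h; ν_Q = −2, so ξ = 190.8/2 = 95.38 lbmol/h.
Outlet amounts (n = n₀ + ν ξ):
  Q: 485.4 − 2(95.38) = 294.6
  M: 0 + 1(95.38) = 95.38
  R: 0 + 1(95.38) = 95.38

95.4 lbmol/h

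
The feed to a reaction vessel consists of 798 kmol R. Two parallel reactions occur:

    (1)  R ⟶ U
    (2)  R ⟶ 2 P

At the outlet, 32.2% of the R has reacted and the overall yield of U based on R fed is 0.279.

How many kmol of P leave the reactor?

68.6 kmol

Yield of U: 1ξ₁ / 798 = 0.279 → ξ₁ = 222.6 kmol.
Conversion of R: 1ξ₁ + 1ξ₂ = 0.322 × 798 = 257 → ξ₂ = 34.31 kmol.
Outlet amounts (n = n₀ + Σ ν·ξ):
  R: 798 − 1(222.6) − 1(34.31) = 541
  U: 0 + 1(222.6) = 222.6
  P: 0 + 2(34.31) = 68.63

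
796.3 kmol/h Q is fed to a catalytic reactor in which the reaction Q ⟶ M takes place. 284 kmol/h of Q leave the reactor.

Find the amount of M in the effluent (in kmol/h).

For Q: n = n₀ − 1ξ → 284 = 796.3 − 1ξ, giving ξ = 512.3 kmol/h.
Outlet amounts (n = n₀ + ν ξ):
  Q: 796.3 − 1(512.3) = 284
  M: 0 + 1(512.3) = 512.3

512 kmol/h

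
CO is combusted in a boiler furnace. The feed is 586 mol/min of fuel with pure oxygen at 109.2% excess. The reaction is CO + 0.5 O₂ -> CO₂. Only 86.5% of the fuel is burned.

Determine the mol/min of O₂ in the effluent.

360 mol/min

Stoichiometric O₂ = 0.5 × 586 = 293 mol/min; O₂ fed = 293 × 2.092 = 613 mol/min.
Fuel reacted = 0.865 × 586 → ξ = 506.9 mol/min.
Outlet (n = n₀ + ν ξ):
  CO: 586 − 1(506.9) = 79.11
  O₂: 613 − 0.5(506.9) = 359.5
  CO₂: 0 + 1(506.9) = 506.9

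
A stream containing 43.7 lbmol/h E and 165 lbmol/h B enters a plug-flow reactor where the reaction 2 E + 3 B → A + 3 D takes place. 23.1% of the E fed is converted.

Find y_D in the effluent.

0.0744

E reacted = 0.231 × 43.7 = 10.09 lbmol/h; ν_E = −2, so ξ = 10.09/2 = 5.047 lbmol/h.
Outlet amounts (n = n₀ + ν ξ):
  E: 43.7 − 2(5.047) = 33.61
  B: 165 − 3(5.047) = 149.9
  A: 0 + 1(5.047) = 5.047
  D: 0 + 3(5.047) = 15.14
Total out = 203.7 lbmol/h; y_D = 15.14 / 203.7 = 0.07435.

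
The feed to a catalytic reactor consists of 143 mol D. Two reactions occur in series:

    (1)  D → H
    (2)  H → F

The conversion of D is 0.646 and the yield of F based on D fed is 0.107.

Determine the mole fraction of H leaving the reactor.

Conversion of D: D consumed = 1ξ₁ = 0.646 × 143 → ξ₁ = 92.38 mol.
Yield of F: 1ξ₂ / 143 = 0.107 → ξ₂ = 15.3 mol.
Outlet amounts (n = n₀ + Σ ν·ξ):
  D: 143 − 1(92.38) = 50.62
  H: 0 + 1(92.38) − 1(15.3) = 77.08
  F: 0 + 1(15.3) = 15.3
Total out = 143 mol; y_H = 77.08 / 143 = 0.539.

0.539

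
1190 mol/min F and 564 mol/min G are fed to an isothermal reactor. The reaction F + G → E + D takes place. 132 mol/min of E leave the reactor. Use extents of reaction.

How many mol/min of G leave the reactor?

432 mol/min

For E: n = n₀ + 1ξ → 132 = 0 + 1ξ, giving ξ = 132 mol/min.
Outlet amounts (n = n₀ + ν ξ):
  F: 1190 − 1(132) = 1058
  G: 564 − 1(132) = 432
  E: 0 + 1(132) = 132
  D: 0 + 1(132) = 132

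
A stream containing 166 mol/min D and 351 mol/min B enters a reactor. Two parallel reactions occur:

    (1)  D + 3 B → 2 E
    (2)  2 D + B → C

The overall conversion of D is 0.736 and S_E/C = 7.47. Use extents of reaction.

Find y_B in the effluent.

Conversion of D: D consumed = 0.736 × 166 = 122.2 mol/min = 1ξ₁ + 2ξ₂.
Selectivity: 2ξ₁ / (1ξ₂) = 7.47 → ξ₁ = 3.735 ξ₂.
Substitute: (1·3.735 + 2) ξ₂ = 122.2 → ξ₂ = 21.3 mol/min, ξ₁ = 79.57 mol/min.
Outlet amounts (n = n₀ + Σ ν·ξ):
  D: 166 − 1(79.57) − 2(21.3) = 43.82
  B: 351 − 3(79.57) − 1(21.3) = 90.99
  E: 0 + 2(79.57) = 159.1
  C: 0 + 1(21.3) = 21.3
Total out = 315.3 mol/min; y_B = 90.99 / 315.3 = 0.2886.

0.289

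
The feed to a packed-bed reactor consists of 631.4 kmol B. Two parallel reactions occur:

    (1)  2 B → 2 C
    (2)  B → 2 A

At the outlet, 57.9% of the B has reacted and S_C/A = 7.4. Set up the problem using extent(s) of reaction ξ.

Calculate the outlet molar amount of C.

Conversion of B: B consumed = 0.579 × 631.4 = 365.6 kmol = 2ξ₁ + 1ξ₂.
Selectivity: 2ξ₁ / (2ξ₂) = 7.4 → ξ₁ = 7.4 ξ₂.
Substitute: (2·7.4 + 1) ξ₂ = 365.6 → ξ₂ = 23.14 kmol, ξ₁ = 171.2 kmol.
Outlet amounts (n = n₀ + Σ ν·ξ):
  B: 631.4 − 2(171.2) − 1(23.14) = 265.8
  C: 0 + 2(171.2) = 342.4
  A: 0 + 2(23.14) = 46.28

342 kmol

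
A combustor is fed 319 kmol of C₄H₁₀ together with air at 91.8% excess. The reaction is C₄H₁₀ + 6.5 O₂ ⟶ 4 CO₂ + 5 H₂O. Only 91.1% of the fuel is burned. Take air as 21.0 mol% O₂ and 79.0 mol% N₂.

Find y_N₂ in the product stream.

0.76

Stoichiometric O₂ = 6.5 × 319 = 2074 kmol; O₂ fed = 2074 × 1.918 = 3977 kmol.
N₂ fed = 3977 × 79/21 = 14960 kmol.
Fuel reacted = 0.911 × 319 → ξ = 290.6 kmol.
Outlet (n = n₀ + ν ξ):
  C₄H₁₀: 319 − 1(290.6) = 28.39
  O₂: 3977 − 6.5(290.6) = 2088
  N₂: 14960 (inert)
  CO₂: 0 + 4(290.6) = 1162
  H₂O: 0 + 5(290.6) = 1453
Total out = 19690 kmol; y_N₂ = 14960 / 19690 = 0.7597.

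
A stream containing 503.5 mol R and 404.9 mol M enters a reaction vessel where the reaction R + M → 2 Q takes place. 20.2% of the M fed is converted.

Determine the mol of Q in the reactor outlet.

164 mol

M reacted = 0.202 × 404.9 = 81.79 mol; ν_M = −1, so ξ = 81.79/1 = 81.79 mol.
Outlet amounts (n = n₀ + ν ξ):
  R: 503.5 − 1(81.79) = 421.7
  M: 404.9 − 1(81.79) = 323.1
  Q: 0 + 2(81.79) = 163.6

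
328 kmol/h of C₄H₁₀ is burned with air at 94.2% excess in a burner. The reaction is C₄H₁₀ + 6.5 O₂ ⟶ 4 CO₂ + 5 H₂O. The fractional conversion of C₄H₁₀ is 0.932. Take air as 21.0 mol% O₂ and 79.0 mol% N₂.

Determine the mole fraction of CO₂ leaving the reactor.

Stoichiometric O₂ = 6.5 × 328 = 2132 kmol/h; O₂ fed = 2132 × 1.942 = 4140 kmol/h.
N₂ fed = 4140 × 79/21 = 15580 kmol/h.
Fuel reacted = 0.932 × 328 → ξ = 305.7 kmol/h.
Outlet (n = n₀ + ν ξ):
  C₄H₁₀: 328 − 1(305.7) = 22.3
  O₂: 4140 − 6.5(305.7) = 2153
  N₂: 15580 (inert)
  CO₂: 0 + 4(305.7) = 1223
  H₂O: 0 + 5(305.7) = 1528
Total out = 20500 kmol/h; y_CO₂ = 1223 / 20500 = 0.05964.

0.0596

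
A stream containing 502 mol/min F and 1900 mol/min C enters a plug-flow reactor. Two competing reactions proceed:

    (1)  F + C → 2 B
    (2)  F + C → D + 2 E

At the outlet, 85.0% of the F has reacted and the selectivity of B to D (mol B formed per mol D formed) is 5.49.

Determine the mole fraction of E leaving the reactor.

Conversion of F: F consumed = 0.85 × 502 = 426.7 mol/min = 1ξ₁ + 1ξ₂.
Selectivity: 2ξ₁ / (1ξ₂) = 5.49 → ξ₁ = 2.745 ξ₂.
Substitute: (1·2.745 + 1) ξ₂ = 426.7 → ξ₂ = 113.9 mol/min, ξ₁ = 312.8 mol/min.
Outlet amounts (n = n₀ + Σ ν·ξ):
  F: 502 − 1(312.8) − 1(113.9) = 75.3
  C: 1900 − 1(312.8) − 1(113.9) = 1473
  B: 0 + 2(312.8) = 625.5
  D: 0 + 1(113.9) = 113.9
  E: 0 + 2(113.9) = 227.9
Total out = 2516 mol/min; y_E = 227.9 / 2516 = 0.09057.

0.0906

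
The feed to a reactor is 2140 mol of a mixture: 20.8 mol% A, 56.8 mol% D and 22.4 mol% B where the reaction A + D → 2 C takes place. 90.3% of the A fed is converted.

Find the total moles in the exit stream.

2140 mol

A reacted = 0.903 × 445.1 = 401.9 mol; ν_A = −1, so ξ = 401.9/1 = 401.9 mol.
Outlet amounts (n = n₀ + ν ξ):
  A: 445.1 − 1(401.9) = 43.18
  D: 1216 − 1(401.9) = 813.6
  C: 0 + 2(401.9) = 803.9
  B: 479.4 (inert)
Total out = 43.18 + 813.6 + 803.9 + 479.4 = 2140 mol.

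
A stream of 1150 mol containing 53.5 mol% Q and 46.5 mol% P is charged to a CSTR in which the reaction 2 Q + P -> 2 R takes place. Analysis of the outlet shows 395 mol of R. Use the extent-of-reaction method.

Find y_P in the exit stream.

0.354

For R: n = n₀ + 2ξ → 395 = 0 + 2ξ, giving ξ = 197.5 mol.
Outlet amounts (n = n₀ + ν ξ):
  Q: 615.2 − 2(197.5) = 220.2
  P: 534.8 − 1(197.5) = 337.2
  R: 0 + 2(197.5) = 395
Total out = 952.5 mol; y_P = 337.2 / 952.5 = 0.3541.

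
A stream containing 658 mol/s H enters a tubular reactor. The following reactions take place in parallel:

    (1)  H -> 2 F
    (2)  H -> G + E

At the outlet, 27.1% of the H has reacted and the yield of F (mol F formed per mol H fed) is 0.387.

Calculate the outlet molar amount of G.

51 mol/s

Yield of F: 2ξ₁ / 658 = 0.387 → ξ₁ = 127.3 mol/s.
Conversion of H: 1ξ₁ + 1ξ₂ = 0.271 × 658 = 178.3 → ξ₂ = 51 mol/s.
Outlet amounts (n = n₀ + Σ ν·ξ):
  H: 658 − 1(127.3) − 1(51) = 479.7
  F: 0 + 2(127.3) = 254.6
  G: 0 + 1(51) = 51
  E: 0 + 1(51) = 51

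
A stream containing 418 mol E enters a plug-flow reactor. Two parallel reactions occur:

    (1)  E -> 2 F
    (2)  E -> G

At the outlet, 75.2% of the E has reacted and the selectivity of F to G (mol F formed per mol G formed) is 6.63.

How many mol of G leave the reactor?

72.8 mol

Conversion of E: E consumed = 0.752 × 418 = 314.3 mol = 1ξ₁ + 1ξ₂.
Selectivity: 2ξ₁ / (1ξ₂) = 6.63 → ξ₁ = 3.315 ξ₂.
Substitute: (1·3.315 + 1) ξ₂ = 314.3 → ξ₂ = 72.85 mol, ξ₁ = 241.5 mol.
Outlet amounts (n = n₀ + Σ ν·ξ):
  E: 418 − 1(241.5) − 1(72.85) = 103.7
  F: 0 + 2(241.5) = 483
  G: 0 + 1(72.85) = 72.85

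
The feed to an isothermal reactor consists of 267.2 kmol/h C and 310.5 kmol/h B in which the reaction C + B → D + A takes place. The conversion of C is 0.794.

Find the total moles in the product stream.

C reacted = 0.794 × 267.2 = 212.2 kmol/h; ν_C = −1, so ξ = 212.2/1 = 212.2 kmol/h.
Outlet amounts (n = n₀ + ν ξ):
  C: 267.2 − 1(212.2) = 55.04
  B: 310.5 − 1(212.2) = 98.34
  D: 0 + 1(212.2) = 212.2
  A: 0 + 1(212.2) = 212.2
Total out = 55.04 + 98.34 + 212.2 + 212.2 = 577.7 kmol/h.

578 kmol/h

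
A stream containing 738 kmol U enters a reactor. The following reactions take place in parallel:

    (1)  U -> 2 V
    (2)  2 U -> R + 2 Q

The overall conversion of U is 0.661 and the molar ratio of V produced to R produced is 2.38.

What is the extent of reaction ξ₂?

ξ₂ = 153 kmol

Conversion of U: U consumed = 0.661 × 738 = 487.8 kmol = 1ξ₁ + 2ξ₂.
Selectivity: 2ξ₁ / (1ξ₂) = 2.38 → ξ₁ = 1.19 ξ₂.
Substitute: (1·1.19 + 2) ξ₂ = 487.8 → ξ₂ = 152.9 kmol, ξ₁ = 182 kmol.
Outlet amounts (n = n₀ + Σ ν·ξ):
  U: 738 − 1(182) − 2(152.9) = 250.2
  V: 0 + 2(182) = 364
  R: 0 + 1(152.9) = 152.9
  Q: 0 + 2(152.9) = 305.8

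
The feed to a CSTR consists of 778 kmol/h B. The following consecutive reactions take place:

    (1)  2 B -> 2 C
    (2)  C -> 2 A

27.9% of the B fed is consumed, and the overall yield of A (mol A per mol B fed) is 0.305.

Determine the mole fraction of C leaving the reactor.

Conversion of B: B consumed = 2ξ₁ = 0.279 × 778 → ξ₁ = 108.5 kmol/h.
Yield of A: 2ξ₂ / 778 = 0.305 → ξ₂ = 118.6 kmol/h.
Outlet amounts (n = n₀ + Σ ν·ξ):
  B: 778 − 2(108.5) = 560.9
  C: 0 + 2(108.5) − 1(118.6) = 98.42
  A: 0 + 2(118.6) = 237.3
Total out = 896.6 kmol/h; y_C = 98.42 / 896.6 = 0.1098.

0.11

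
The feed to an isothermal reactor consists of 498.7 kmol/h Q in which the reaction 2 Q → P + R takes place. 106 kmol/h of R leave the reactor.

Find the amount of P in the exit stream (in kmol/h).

106 kmol/h

For R: n = n₀ + 1ξ → 106 = 0 + 1ξ, giving ξ = 106 kmol/h.
Outlet amounts (n = n₀ + ν ξ):
  Q: 498.7 − 2(106) = 286.7
  P: 0 + 1(106) = 106
  R: 0 + 1(106) = 106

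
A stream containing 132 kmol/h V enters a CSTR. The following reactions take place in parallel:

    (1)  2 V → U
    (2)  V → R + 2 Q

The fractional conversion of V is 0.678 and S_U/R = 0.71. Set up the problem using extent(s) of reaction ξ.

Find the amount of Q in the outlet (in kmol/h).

74 kmol/h

Conversion of V: V consumed = 0.678 × 132 = 89.5 kmol/h = 2ξ₁ + 1ξ₂.
Selectivity: 1ξ₁ / (1ξ₂) = 0.71 → ξ₁ = 0.71 ξ₂.
Substitute: (2·0.71 + 1) ξ₂ = 89.5 → ξ₂ = 36.98 kmol/h, ξ₁ = 26.26 kmol/h.
Outlet amounts (n = n₀ + Σ ν·ξ):
  V: 132 − 2(26.26) − 1(36.98) = 42.5
  U: 0 + 1(26.26) = 26.26
  R: 0 + 1(36.98) = 36.98
  Q: 0 + 2(36.98) = 73.96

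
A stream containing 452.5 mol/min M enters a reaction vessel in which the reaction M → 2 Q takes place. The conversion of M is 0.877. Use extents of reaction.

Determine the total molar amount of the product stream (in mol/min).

M reacted = 0.877 × 452.5 = 396.8 mol/min; ν_M = −1, so ξ = 396.8/1 = 396.8 mol/min.
Outlet amounts (n = n₀ + ν ξ):
  M: 452.5 − 1(396.8) = 55.66
  Q: 0 + 2(396.8) = 793.7
Total out = 55.66 + 793.7 = 849.3 mol/min.

849 mol/min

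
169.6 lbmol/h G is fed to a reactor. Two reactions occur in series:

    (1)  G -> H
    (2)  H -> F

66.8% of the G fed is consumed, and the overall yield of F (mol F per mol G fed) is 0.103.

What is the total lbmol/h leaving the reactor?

170 lbmol/h

Conversion of G: G consumed = 1ξ₁ = 0.668 × 169.6 → ξ₁ = 113.3 lbmol/h.
Yield of F: 1ξ₂ / 169.6 = 0.103 → ξ₂ = 17.47 lbmol/h.
Outlet amounts (n = n₀ + Σ ν·ξ):
  G: 169.6 − 1(113.3) = 56.31
  H: 0 + 1(113.3) − 1(17.47) = 95.82
  F: 0 + 1(17.47) = 17.47
Total out = 56.31 + 95.82 + 17.47 = 169.6 lbmol/h.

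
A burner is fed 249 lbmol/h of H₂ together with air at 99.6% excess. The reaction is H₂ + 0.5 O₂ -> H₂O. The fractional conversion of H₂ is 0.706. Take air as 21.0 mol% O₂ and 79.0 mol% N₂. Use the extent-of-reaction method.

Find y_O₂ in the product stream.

0.119

Stoichiometric O₂ = 0.5 × 249 = 124.5 lbmol/h; O₂ fed = 124.5 × 1.996 = 248.5 lbmol/h.
N₂ fed = 248.5 × 79/21 = 934.8 lbmol/h.
Fuel reacted = 0.706 × 249 → ξ = 175.8 lbmol/h.
Outlet (n = n₀ + ν ξ):
  H₂: 249 − 1(175.8) = 73.21
  O₂: 248.5 − 0.5(175.8) = 160.6
  N₂: 934.8 (inert)
  H₂O: 0 + 1(175.8) = 175.8
Total out = 1344 lbmol/h; y_O₂ = 160.6 / 1344 = 0.1195.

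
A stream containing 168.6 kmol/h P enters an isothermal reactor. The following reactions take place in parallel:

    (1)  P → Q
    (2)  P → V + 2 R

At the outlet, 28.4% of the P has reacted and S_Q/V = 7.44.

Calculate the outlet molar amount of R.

11.3 kmol/h

Conversion of P: P consumed = 0.284 × 168.6 = 47.88 kmol/h = 1ξ₁ + 1ξ₂.
Selectivity: 1ξ₁ / (1ξ₂) = 7.44 → ξ₁ = 7.44 ξ₂.
Substitute: (1·7.44 + 1) ξ₂ = 47.88 → ξ₂ = 5.673 kmol/h, ξ₁ = 42.21 kmol/h.
Outlet amounts (n = n₀ + Σ ν·ξ):
  P: 168.6 − 1(42.21) − 1(5.673) = 120.7
  Q: 0 + 1(42.21) = 42.21
  V: 0 + 1(5.673) = 5.673
  R: 0 + 2(5.673) = 11.35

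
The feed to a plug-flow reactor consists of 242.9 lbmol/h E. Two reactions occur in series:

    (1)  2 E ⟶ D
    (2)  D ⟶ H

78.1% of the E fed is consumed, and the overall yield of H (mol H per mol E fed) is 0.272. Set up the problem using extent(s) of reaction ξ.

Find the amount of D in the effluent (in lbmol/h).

Conversion of E: E consumed = 2ξ₁ = 0.781 × 242.9 → ξ₁ = 94.85 lbmol/h.
Yield of H: 1ξ₂ / 242.9 = 0.272 → ξ₂ = 66.07 lbmol/h.
Outlet amounts (n = n₀ + Σ ν·ξ):
  E: 242.9 − 2(94.85) = 53.2
  D: 0 + 1(94.85) − 1(66.07) = 28.78
  H: 0 + 1(66.07) = 66.07

28.8 lbmol/h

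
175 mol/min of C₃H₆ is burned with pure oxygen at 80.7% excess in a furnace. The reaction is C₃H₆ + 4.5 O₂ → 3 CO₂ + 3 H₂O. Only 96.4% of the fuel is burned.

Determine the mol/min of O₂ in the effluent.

Stoichiometric O₂ = 4.5 × 175 = 787.5 mol/min; O₂ fed = 787.5 × 1.807 = 1423 mol/min.
Fuel reacted = 0.964 × 175 → ξ = 168.7 mol/min.
Outlet (n = n₀ + ν ξ):
  C₃H₆: 175 − 1(168.7) = 6.3
  O₂: 1423 − 4.5(168.7) = 663.9
  CO₂: 0 + 3(168.7) = 506.1
  H₂O: 0 + 3(168.7) = 506.1

664 mol/min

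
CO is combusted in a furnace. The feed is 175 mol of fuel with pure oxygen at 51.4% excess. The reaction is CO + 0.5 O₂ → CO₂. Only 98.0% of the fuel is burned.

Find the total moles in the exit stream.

Stoichiometric O₂ = 0.5 × 175 = 87.5 mol; O₂ fed = 87.5 × 1.514 = 132.5 mol.
Fuel reacted = 0.98 × 175 → ξ = 171.5 mol.
Outlet (n = n₀ + ν ξ):
  CO: 175 − 1(171.5) = 3.5
  O₂: 132.5 − 0.5(171.5) = 46.72
  CO₂: 0 + 1(171.5) = 171.5
Total out = 3.5 + 46.72 + 171.5 = 221.7 mol.

222 mol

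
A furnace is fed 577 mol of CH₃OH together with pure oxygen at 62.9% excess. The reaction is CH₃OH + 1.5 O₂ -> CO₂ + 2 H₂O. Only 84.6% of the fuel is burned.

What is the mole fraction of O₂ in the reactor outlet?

Stoichiometric O₂ = 1.5 × 577 = 865.5 mol; O₂ fed = 865.5 × 1.629 = 1410 mol.
Fuel reacted = 0.846 × 577 → ξ = 488.1 mol.
Outlet (n = n₀ + ν ξ):
  CH₃OH: 577 − 1(488.1) = 88.86
  O₂: 1410 − 1.5(488.1) = 677.7
  CO₂: 0 + 1(488.1) = 488.1
  H₂O: 0 + 2(488.1) = 976.3
Total out = 2231 mol; y_O₂ = 677.7 / 2231 = 0.3038.

0.304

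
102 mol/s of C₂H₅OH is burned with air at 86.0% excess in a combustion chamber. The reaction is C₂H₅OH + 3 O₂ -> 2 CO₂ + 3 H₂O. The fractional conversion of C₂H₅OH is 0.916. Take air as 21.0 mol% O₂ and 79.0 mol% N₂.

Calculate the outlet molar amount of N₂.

Stoichiometric O₂ = 3 × 102 = 306 mol/s; O₂ fed = 306 × 1.860 = 569.2 mol/s.
N₂ fed = 569.2 × 79/21 = 2141 mol/s.
Fuel reacted = 0.916 × 102 → ξ = 93.43 mol/s.
Outlet (n = n₀ + ν ξ):
  C₂H₅OH: 102 − 1(93.43) = 8.568
  O₂: 569.2 − 3(93.43) = 288.9
  N₂: 2141 (inert)
  CO₂: 0 + 2(93.43) = 186.9
  H₂O: 0 + 3(93.43) = 280.3

2140 mol/s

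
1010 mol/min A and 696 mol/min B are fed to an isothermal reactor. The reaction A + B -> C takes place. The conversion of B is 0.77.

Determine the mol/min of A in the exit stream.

B reacted = 0.77 × 696 = 535.9 mol/min; ν_B = −1, so ξ = 535.9/1 = 535.9 mol/min.
Outlet amounts (n = n₀ + ν ξ):
  A: 1010 − 1(535.9) = 474.1
  B: 696 − 1(535.9) = 160.1
  C: 0 + 1(535.9) = 535.9

474 mol/min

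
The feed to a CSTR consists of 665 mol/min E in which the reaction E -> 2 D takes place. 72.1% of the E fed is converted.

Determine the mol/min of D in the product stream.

E reacted = 0.721 × 665 = 479.5 mol/min; ν_E = −1, so ξ = 479.5/1 = 479.5 mol/min.
Outlet amounts (n = n₀ + ν ξ):
  E: 665 − 1(479.5) = 185.5
  D: 0 + 2(479.5) = 958.9

959 mol/min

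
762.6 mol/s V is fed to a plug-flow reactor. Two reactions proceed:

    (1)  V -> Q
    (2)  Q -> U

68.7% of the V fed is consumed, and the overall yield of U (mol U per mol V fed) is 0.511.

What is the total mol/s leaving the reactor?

763 mol/s

Conversion of V: V consumed = 1ξ₁ = 0.687 × 762.6 → ξ₁ = 523.9 mol/s.
Yield of U: 1ξ₂ / 762.6 = 0.511 → ξ₂ = 389.7 mol/s.
Outlet amounts (n = n₀ + Σ ν·ξ):
  V: 762.6 − 1(523.9) = 238.7
  Q: 0 + 1(523.9) − 1(389.7) = 134.2
  U: 0 + 1(389.7) = 389.7
Total out = 238.7 + 134.2 + 389.7 = 762.6 mol/s.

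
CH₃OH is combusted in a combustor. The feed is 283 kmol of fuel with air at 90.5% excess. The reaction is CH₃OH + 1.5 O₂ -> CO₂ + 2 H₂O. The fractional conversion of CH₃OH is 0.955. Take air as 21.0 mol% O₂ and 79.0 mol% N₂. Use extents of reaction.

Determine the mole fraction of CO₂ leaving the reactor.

Stoichiometric O₂ = 1.5 × 283 = 424.5 kmol; O₂ fed = 424.5 × 1.905 = 808.7 kmol.
N₂ fed = 808.7 × 79/21 = 3042 kmol.
Fuel reacted = 0.955 × 283 → ξ = 270.3 kmol.
Outlet (n = n₀ + ν ξ):
  CH₃OH: 283 − 1(270.3) = 12.74
  O₂: 808.7 − 1.5(270.3) = 403.3
  N₂: 3042 (inert)
  CO₂: 0 + 1(270.3) = 270.3
  H₂O: 0 + 2(270.3) = 540.5
Total out = 4269 kmol; y_CO₂ = 270.3 / 4269 = 0.06331.

0.0633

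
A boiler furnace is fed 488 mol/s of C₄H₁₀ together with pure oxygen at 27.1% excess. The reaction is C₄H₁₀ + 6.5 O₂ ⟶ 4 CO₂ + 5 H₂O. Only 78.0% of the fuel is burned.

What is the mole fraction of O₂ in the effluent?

Stoichiometric O₂ = 6.5 × 488 = 3172 mol/s; O₂ fed = 3172 × 1.271 = 4032 mol/s.
Fuel reacted = 0.78 × 488 → ξ = 380.6 mol/s.
Outlet (n = n₀ + ν ξ):
  C₄H₁₀: 488 − 1(380.6) = 107.4
  O₂: 4032 − 6.5(380.6) = 1557
  CO₂: 0 + 4(380.6) = 1523
  H₂O: 0 + 5(380.6) = 1903
Total out = 5091 mol/s; y_O₂ = 1557 / 5091 = 0.3059.

0.306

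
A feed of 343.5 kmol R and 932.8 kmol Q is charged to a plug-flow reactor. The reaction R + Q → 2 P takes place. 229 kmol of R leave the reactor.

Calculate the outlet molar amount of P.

229 kmol

For R: n = n₀ − 1ξ → 229 = 343.5 − 1ξ, giving ξ = 114.5 kmol.
Outlet amounts (n = n₀ + ν ξ):
  R: 343.5 − 1(114.5) = 229
  Q: 932.8 − 1(114.5) = 818.3
  P: 0 + 2(114.5) = 229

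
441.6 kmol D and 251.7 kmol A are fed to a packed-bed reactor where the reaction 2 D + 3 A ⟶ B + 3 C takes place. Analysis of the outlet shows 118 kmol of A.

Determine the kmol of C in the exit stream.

For A: n = n₀ − 3ξ → 118 = 251.7 − 3ξ, giving ξ = 44.57 kmol.
Outlet amounts (n = n₀ + ν ξ):
  D: 441.6 − 2(44.57) = 352.5
  A: 251.7 − 3(44.57) = 118
  B: 0 + 1(44.57) = 44.57
  C: 0 + 3(44.57) = 133.7

134 kmol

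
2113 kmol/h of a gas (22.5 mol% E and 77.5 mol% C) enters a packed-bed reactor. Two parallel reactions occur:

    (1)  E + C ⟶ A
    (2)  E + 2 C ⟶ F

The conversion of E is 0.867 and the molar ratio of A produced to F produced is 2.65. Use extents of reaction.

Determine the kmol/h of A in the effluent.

Conversion of E: E consumed = 0.867 × 475.4 = 412.2 kmol/h = 1ξ₁ + 1ξ₂.
Selectivity: 1ξ₁ / (1ξ₂) = 2.65 → ξ₁ = 2.65 ξ₂.
Substitute: (1·2.65 + 1) ξ₂ = 412.2 → ξ₂ = 112.9 kmol/h, ξ₁ = 299.3 kmol/h.
Outlet amounts (n = n₀ + Σ ν·ξ):
  E: 475.4 − 1(299.3) − 1(112.9) = 63.23
  C: 1638 − 1(299.3) − 2(112.9) = 1112
  A: 0 + 1(299.3) = 299.3
  F: 0 + 1(112.9) = 112.9

299 kmol/h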